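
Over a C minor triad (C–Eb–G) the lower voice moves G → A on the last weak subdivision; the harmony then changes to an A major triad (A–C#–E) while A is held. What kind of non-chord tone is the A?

The harmony at that moment is C minor triad (C, Eb, G); A is not a chord tone.
It is approached by step up from G and then sustained as the same pitch into the next harmony.
Arriving early and becoming a chord tone when the harmony changes — an anticipation.

A is an anticipation.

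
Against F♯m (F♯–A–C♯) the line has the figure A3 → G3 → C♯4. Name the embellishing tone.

The harmony at that moment is F♯ minor triad (F♯, A, C♯); G3 is not a chord tone.
It is approached by step down from A3 and left by leap up to C♯4.
Step in, leap out — an escape tone.

G3 is an escape tone.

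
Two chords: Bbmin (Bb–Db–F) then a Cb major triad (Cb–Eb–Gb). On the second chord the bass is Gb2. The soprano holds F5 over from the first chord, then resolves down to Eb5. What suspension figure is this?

7–6 suspension.

At the second chord the bass is Gb2. The suspended F5 lies a seventh above the bass; after resolving down by step to Eb5, the interval above the bass becomes a sixth.
Suspension figures are named by those two intervals: 7–6.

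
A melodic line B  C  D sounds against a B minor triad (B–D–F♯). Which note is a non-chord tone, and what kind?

C is a passing tone.

The harmony at that moment is B minor triad (B, D, F♯); C is not a chord tone.
It is approached by step up from B and left by step up to D.
Step in, step out in the same direction — a passing tone.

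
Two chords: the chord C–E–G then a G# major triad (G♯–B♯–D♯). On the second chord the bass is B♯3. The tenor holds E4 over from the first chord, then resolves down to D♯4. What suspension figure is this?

At the second chord the bass is B♯3. The suspended E4 lies a fourth above the bass; after resolving down by step to D♯4, the interval above the bass becomes a third.
Suspension figures are named by those two intervals: 4–3.

4–3 suspension.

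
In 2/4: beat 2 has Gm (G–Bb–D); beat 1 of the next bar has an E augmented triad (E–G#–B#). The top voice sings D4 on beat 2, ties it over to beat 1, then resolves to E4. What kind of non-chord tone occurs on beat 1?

Retardation.

The harmony at that moment is E augmented triad (E, G#, B#); D4 is not a chord tone.
It is held over (the same pitch as the preceding D4) and left by step up to E4.
Held over from the previous chord and resolving up by step — a retardation.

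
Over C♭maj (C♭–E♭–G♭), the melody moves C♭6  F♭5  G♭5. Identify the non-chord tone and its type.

The harmony at that moment is C♭ major triad (C♭, E♭, G♭); F♭5 is not a chord tone.
It is approached by leap down from C♭6 and left by step up to G♭5.
Leap in, step out — an appoggiatura.

F♭5 is an appoggiatura.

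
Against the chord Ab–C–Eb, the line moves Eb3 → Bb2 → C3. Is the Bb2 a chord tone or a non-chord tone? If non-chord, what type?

The harmony at that moment is Ab major triad (Ab, C, Eb); Bb2 is not a chord tone.
It is approached by leap down from Eb3 and left by step up to C3.
Leap in, step out — an appoggiatura.

Non-chord tone — an appoggiatura.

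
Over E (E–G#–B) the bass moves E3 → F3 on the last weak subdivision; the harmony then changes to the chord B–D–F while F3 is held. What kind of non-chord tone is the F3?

F3 is an anticipation.

The harmony at that moment is E major triad (E, G#, B); F3 is not a chord tone.
It is approached by step up from E3 and then sustained as the same pitch into the next harmony.
Arriving early and becoming a chord tone when the harmony changes — an anticipation.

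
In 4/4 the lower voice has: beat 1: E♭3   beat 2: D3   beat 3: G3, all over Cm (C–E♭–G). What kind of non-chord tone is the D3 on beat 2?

The harmony at that moment is C minor triad (C, E♭, G); D3 is not a chord tone.
It is approached by step down from E♭3 and left by leap up to G3.
Step in, leap out, on a weak beat — an escape tone.

Escape tone.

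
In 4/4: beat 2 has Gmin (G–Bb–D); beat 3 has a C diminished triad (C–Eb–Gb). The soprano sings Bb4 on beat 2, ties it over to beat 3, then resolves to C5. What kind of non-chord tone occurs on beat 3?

The harmony at that moment is C diminished triad (C, Eb, Gb); Bb4 is not a chord tone.
It is held over (the same pitch as the preceding Bb4) and left by step up to C5.
Held over from the previous chord and resolving up by step — a retardation.

Retardation.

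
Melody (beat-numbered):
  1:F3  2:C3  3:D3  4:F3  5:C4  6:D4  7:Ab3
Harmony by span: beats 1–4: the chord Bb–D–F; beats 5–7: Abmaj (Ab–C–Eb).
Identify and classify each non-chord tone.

The harmony at that moment is Bb major triad (Bb, D, F); C3 is not a chord tone.
It is approached by leap down from F3 and left by step up to D3.
Leap in, step out — an appoggiatura.
The harmony at that moment is Ab major triad (Ab, C, Eb); D4 is not a chord tone.
It is approached by step up from C4 and left by leap down to Ab3.
Step in, leap out — an escape tone.

C3 (beat 2) — appoggiatura; D4 (beat 6) — escape tone.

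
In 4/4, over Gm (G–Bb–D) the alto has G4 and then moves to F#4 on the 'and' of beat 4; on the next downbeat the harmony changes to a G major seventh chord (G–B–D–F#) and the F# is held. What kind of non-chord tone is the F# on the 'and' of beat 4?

Anticipation.

The harmony at that moment is G minor triad (G, Bb, D); F#4 is not a chord tone.
It is approached by step down from G4 and then sustained as the same pitch into the next harmony.
Arriving early and becoming a chord tone when the harmony changes — an anticipation.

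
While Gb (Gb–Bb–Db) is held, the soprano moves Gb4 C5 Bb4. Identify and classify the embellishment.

The harmony at that moment is Gb major triad (Gb, Bb, Db); C5 is not a chord tone.
It is approached by leap up from Gb4 and left by step down to Bb4.
Leap in, step out — an appoggiatura.

C5 is an appoggiatura.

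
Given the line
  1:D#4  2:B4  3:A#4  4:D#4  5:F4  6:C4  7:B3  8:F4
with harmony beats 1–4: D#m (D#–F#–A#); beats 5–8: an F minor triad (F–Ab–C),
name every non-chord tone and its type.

B4 (beat 2) — appoggiatura; B3 (beat 7) — escape tone.

The harmony at that moment is D# minor triad (D#, F#, A#); B4 is not a chord tone.
It is approached by leap up from D#4 and left by step down to A#4.
Leap in, step out — an appoggiatura.
The harmony at that moment is F minor triad (F, Ab, C); B3 is not a chord tone.
It is approached by step down from C4 and left by leap up to F4.
Step in, leap out — an escape tone.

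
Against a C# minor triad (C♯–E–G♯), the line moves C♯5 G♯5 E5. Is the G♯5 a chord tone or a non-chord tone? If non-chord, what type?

Chord tone (the fifth of C# minor triad).

C# minor triad contains C♯, E, G♯; G♯ is the fifth, so it is a chord tone.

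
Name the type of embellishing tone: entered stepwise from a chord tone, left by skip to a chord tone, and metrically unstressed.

Escape tone.

Approach: by step. Departure: by leap. Metric position: weak.
Step in, leap out, from a weak position — an escape tone (échappée). (It is the mirror image of the appoggiatura, which leaps in and steps out on a strong beat.)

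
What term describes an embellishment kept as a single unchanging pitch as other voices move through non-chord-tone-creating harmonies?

Approach: none. Departure: none — a single pitch is sustained while the chords change around it, passing through harmonies that do not contain it.
No melodic motion at all; the dissonance is created entirely by the moving harmonies against the stationary note — a pedal tone (pedal point).

Pedal tone.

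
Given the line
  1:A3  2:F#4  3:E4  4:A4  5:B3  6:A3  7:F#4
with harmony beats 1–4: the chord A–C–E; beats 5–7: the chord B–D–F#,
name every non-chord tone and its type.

F#4 (beat 2) — appoggiatura; A3 (beat 6) — escape tone.

The harmony at that moment is A minor triad (A, C, E); F#4 is not a chord tone.
It is approached by leap up from A3 and left by step down to E4.
Leap in, step out — an appoggiatura.
The harmony at that moment is B minor triad (B, D, F#); A3 is not a chord tone.
It is approached by step down from B3 and left by leap up to F#4.
Step in, leap out — an escape tone.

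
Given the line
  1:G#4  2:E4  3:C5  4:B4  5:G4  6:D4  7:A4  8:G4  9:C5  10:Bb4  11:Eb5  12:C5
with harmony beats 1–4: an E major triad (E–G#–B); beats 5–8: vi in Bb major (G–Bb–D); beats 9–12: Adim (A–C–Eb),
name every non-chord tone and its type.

The harmony at that moment is E major triad (E, G#, B); C5 is not a chord tone.
It is approached by leap up from E4 and left by step down to B4.
Leap in, step out — an appoggiatura.
The harmony at that moment is G minor triad (G, Bb, D); A4 is not a chord tone.
It is approached by leap up from D4 and left by step down to G4.
Leap in, step out — an appoggiatura.
The harmony at that moment is A diminished triad (A, C, Eb); Bb4 is not a chord tone.
It is approached by step down from C5 and left by leap up to Eb5.
Step in, leap out — an escape tone.

C5 (beat 3) — appoggiatura; A4 (beat 7) — appoggiatura; Bb4 (beat 10) — escape tone.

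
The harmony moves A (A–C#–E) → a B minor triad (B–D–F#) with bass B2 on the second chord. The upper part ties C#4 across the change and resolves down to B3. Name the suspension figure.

9–8 suspension.

At the second chord the bass is B2. The suspended C#4 lies a ninth above the bass; after resolving down by step to B3, the interval above the bass becomes an octave.
Suspension figures are named by those two intervals: 9–8.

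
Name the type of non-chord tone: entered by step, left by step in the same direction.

Passing tone.

Approach: by step. Departure: by step, continuing in the same direction.
Stepwise on both sides with no change of direction means the note fills in the space between two different chord tones — a passing tone. (Had it turned back to its starting note it would be a neighbor tone instead.)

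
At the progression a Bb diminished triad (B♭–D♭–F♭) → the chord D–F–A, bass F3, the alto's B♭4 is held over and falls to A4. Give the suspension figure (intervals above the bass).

At the second chord the bass is F3. The suspended B♭4 lies a fourth above the bass; after resolving down by step to A4, the interval above the bass becomes a third.
Suspension figures are named by those two intervals: 4–3.

4–3 suspension.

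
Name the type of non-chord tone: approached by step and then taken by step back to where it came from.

Neighbor tone.

Approach: by step. Departure: by step in the opposite direction, back to the starting pitch.
Stepwise on both sides but reversing to return to the same chord tone — a neighbor tone. (Had it continued onward in the same direction it would be a passing tone instead.)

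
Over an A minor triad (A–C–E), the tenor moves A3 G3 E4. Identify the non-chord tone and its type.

G3 is an escape tone.

The harmony at that moment is A minor triad (A, C, E); G3 is not a chord tone.
It is approached by step down from A3 and left by leap up to E4.
Step in, leap out — an escape tone.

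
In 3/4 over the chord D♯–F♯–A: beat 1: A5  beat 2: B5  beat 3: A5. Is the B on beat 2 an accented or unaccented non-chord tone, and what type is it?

The harmony at that moment is D♯ diminished triad (D♯, F♯, A); B5 is not a chord tone.
It is approached by step up from A5 and left by step down to A5.
Step away and step back to the same note — a neighbor tone (upper neighbor).
It falls on a weak beat, so it is unaccented.

Unaccented neighbor tone.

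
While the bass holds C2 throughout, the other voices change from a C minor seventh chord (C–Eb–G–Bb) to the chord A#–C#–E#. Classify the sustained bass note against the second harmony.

The harmony at that moment is A# minor triad (A#, C#, E#); C2 is not a chord tone.
It is held over (the same pitch as the preceding C2) and then sustained as the same pitch into the next harmony.
Sustained through a change of harmony — a pedal tone.

Pedal tone (pedal point).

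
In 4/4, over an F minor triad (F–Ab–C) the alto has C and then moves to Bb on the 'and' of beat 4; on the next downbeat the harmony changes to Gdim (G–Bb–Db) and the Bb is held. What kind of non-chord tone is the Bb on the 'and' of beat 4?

Anticipation.

The harmony at that moment is F minor triad (F, Ab, C); Bb is not a chord tone.
It is approached by step down from C and then sustained as the same pitch into the next harmony.
Arriving early and becoming a chord tone when the harmony changes — an anticipation.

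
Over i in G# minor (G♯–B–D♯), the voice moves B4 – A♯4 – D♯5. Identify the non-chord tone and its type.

A♯4 is an escape tone.

The harmony at that moment is G♯ minor triad (G♯, B, D♯); A♯4 is not a chord tone.
It is approached by step down from B4 and left by leap up to D♯5.
Step in, leap out — an escape tone.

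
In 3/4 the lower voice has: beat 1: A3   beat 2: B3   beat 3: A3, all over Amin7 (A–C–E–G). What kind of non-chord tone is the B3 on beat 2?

Upper neighbor tone.

The harmony at that moment is A minor seventh chord (A, C, E, G); B3 is not a chord tone.
It is approached by step up from A3 and left by step down to A3.
Step away and step back to the same note — a neighbor tone (upper neighbor).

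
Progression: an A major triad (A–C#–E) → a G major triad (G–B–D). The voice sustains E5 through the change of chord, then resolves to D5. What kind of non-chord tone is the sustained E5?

The harmony at that moment is G major triad (G, B, D); E5 is not a chord tone.
It is held over (the same pitch as the preceding E5) and left by step down to D5.
Held over from the previous chord and resolving down by step — a suspension.

E5 is a suspension.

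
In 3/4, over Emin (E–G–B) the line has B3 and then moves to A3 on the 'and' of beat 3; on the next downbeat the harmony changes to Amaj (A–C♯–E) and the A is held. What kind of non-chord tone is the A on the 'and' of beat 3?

Anticipation.

The harmony at that moment is E minor triad (E, G, B); A3 is not a chord tone.
It is approached by step down from B3 and then sustained as the same pitch into the next harmony.
Arriving early and becoming a chord tone when the harmony changes — an anticipation.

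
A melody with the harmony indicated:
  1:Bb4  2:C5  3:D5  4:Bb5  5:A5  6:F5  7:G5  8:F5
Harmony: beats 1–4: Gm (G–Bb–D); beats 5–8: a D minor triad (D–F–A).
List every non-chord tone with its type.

C5 (beat 2) — passing tone; G5 (beat 7) — neighbor tone.

The harmony at that moment is G minor triad (G, Bb, D); C5 is not a chord tone.
It is approached by step up from Bb4 and left by step up to D5.
Step in, step out in the same direction — a passing tone.
The harmony at that moment is D minor triad (D, F, A); G5 is not a chord tone.
It is approached by step up from F5 and left by step down to F5.
Step away and step back to the same note — a neighbor tone (upper neighbor).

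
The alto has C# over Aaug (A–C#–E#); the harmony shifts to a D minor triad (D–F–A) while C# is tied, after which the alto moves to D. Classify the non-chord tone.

The harmony at that moment is D minor triad (D, F, A); C# is not a chord tone.
It is held over (the same pitch as the preceding C#) and left by step up to D.
Held over from the previous chord and resolving up by step — a retardation.

C# is a retardation.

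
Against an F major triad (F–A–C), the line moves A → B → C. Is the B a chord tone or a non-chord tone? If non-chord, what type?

Non-chord tone — a passing tone.

The harmony at that moment is F major triad (F, A, C); B is not a chord tone.
It is approached by step up from A and left by step up to C.
Step in, step out in the same direction — a passing tone.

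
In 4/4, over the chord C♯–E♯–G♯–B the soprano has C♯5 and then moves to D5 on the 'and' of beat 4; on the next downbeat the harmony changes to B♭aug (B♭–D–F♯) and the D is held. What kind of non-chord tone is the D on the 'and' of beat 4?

Anticipation.

The harmony at that moment is C♯ dominant seventh chord (C♯, E♯, G♯, B); D5 is not a chord tone.
It is approached by step up from C♯5 and then sustained as the same pitch into the next harmony.
Arriving early and becoming a chord tone when the harmony changes — an anticipation.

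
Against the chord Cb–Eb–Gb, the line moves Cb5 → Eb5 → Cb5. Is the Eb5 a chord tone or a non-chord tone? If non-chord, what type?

Chord tone (the third of Cb major triad).

Cb major triad contains Cb, Eb, Gb; Eb is the third, so it is a chord tone.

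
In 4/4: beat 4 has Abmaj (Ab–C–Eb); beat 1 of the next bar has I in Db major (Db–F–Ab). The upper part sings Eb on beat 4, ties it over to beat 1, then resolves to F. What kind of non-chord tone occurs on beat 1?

The harmony at that moment is Db major triad (Db, F, Ab); Eb is not a chord tone.
It is held over (the same pitch as the preceding Eb) and left by step up to F.
Held over from the previous chord and resolving up by step — a retardation.

Retardation.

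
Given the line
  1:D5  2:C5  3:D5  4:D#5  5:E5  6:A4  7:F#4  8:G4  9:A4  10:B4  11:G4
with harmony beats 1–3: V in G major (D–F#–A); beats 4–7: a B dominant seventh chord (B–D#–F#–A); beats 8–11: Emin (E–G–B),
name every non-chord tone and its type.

The harmony at that moment is D major triad (D, F#, A); C5 is not a chord tone.
It is approached by step down from D5 and left by step up to D5.
Step away and step back to the same note — a neighbor tone (lower neighbor).
The harmony at that moment is B dominant seventh chord (B, D#, F#, A); E5 is not a chord tone.
It is approached by step up from D#5 and left by leap down to A4.
Step in, leap out — an escape tone.
The harmony at that moment is E minor triad (E, G, B); A4 is not a chord tone.
It is approached by step up from G4 and left by step up to B4.
Step in, step out in the same direction — a passing tone.

C5 (beat 2) — neighbor tone; E5 (beat 5) — escape tone; A4 (beat 9) — passing tone.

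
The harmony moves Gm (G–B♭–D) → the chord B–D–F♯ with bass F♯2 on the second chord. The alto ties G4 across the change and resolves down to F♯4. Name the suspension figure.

At the second chord the bass is F♯2. The suspended G4 lies a ninth above the bass; after resolving down by step to F♯4, the interval above the bass becomes an octave.
Suspension figures are named by those two intervals: 9–8.

9–8 suspension.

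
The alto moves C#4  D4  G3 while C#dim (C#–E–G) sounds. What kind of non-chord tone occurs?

D4 is an escape tone.

The harmony at that moment is C# diminished triad (C#, E, G); D4 is not a chord tone.
It is approached by step up from C#4 and left by leap down to G3.
Step in, leap out — an escape tone.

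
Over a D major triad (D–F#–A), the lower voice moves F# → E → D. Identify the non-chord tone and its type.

The harmony at that moment is D major triad (D, F#, A); E is not a chord tone.
It is approached by step down from F# and left by step down to D.
Step in, step out in the same direction — a passing tone.

E is a passing tone.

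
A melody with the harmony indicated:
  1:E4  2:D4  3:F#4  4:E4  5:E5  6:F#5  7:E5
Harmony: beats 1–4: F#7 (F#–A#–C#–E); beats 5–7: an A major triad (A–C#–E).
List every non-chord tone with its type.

D4 (beat 2) — escape tone; F#5 (beat 6) — neighbor tone.

The harmony at that moment is F# dominant seventh chord (F#, A#, C#, E); D4 is not a chord tone.
It is approached by step down from E4 and left by leap up to F#4.
Step in, leap out — an escape tone.
The harmony at that moment is A major triad (A, C#, E); F#5 is not a chord tone.
It is approached by step up from E5 and left by step down to E5.
Step away and step back to the same note — a neighbor tone (upper neighbor).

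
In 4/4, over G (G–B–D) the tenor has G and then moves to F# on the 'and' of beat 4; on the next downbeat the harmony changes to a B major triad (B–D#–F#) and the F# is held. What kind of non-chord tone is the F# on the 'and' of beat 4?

Anticipation.

The harmony at that moment is G major triad (G, B, D); F# is not a chord tone.
It is approached by step down from G and then sustained as the same pitch into the next harmony.
Arriving early and becoming a chord tone when the harmony changes — an anticipation.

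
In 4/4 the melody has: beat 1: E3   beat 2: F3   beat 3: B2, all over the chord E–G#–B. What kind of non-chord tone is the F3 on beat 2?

Escape tone.

The harmony at that moment is E major triad (E, G#, B); F3 is not a chord tone.
It is approached by step up from E3 and left by leap down to B2.
Step in, leap out, on a weak beat — an escape tone.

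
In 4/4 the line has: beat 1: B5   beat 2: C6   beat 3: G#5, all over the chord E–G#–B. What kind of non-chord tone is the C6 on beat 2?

Escape tone.

The harmony at that moment is E major triad (E, G#, B); C6 is not a chord tone.
It is approached by step up from B5 and left by leap down to G#5.
Step in, leap out, on a weak beat — an escape tone.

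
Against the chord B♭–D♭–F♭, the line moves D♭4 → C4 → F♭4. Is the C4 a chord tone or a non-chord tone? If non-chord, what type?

Non-chord tone — an escape tone.

The harmony at that moment is B♭ diminished triad (B♭, D♭, F♭); C4 is not a chord tone.
It is approached by step down from D♭4 and left by leap up to F♭4.
Step in, leap out — an escape tone.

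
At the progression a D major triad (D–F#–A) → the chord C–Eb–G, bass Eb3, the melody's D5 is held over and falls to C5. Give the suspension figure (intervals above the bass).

At the second chord the bass is Eb3. The suspended D5 lies a seventh above the bass; after resolving down by step to C5, the interval above the bass becomes a sixth.
Suspension figures are named by those two intervals: 7–6.

7–6 suspension.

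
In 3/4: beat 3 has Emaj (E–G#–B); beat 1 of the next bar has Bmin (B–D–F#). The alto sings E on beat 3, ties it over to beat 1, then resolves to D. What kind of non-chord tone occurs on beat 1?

The harmony at that moment is B minor triad (B, D, F#); E is not a chord tone.
It is held over (the same pitch as the preceding E) and left by step down to D.
Held over from the previous chord and resolving down by step — a suspension.

Suspension.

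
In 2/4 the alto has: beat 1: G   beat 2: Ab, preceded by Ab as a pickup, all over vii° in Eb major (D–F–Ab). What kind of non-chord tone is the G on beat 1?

The harmony at that moment is D diminished triad (D, F, Ab); G is not a chord tone.
It is approached by step down from Ab and left by step up to Ab.
Step away and step back to the same note — a neighbor tone (lower neighbor).

Lower neighbor tone.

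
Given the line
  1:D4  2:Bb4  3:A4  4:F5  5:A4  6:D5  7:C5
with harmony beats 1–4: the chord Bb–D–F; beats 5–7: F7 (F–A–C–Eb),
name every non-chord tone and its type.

The harmony at that moment is Bb major triad (Bb, D, F); A4 is not a chord tone.
It is approached by step down from Bb4 and left by leap up to F5.
Step in, leap out — an escape tone.
The harmony at that moment is F dominant seventh chord (F, A, C, Eb); D5 is not a chord tone.
It is approached by leap up from A4 and left by step down to C5.
Leap in, step out — an appoggiatura.

A4 (beat 3) — escape tone; D5 (beat 6) — appoggiatura.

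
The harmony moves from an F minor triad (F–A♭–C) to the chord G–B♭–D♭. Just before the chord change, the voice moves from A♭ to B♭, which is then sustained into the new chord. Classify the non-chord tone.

B♭ is an anticipation.

The harmony at that moment is F minor triad (F, A♭, C); B♭ is not a chord tone.
It is approached by step up from A♭ and then sustained as the same pitch into the next harmony.
Arriving early and becoming a chord tone when the harmony changes — an anticipation.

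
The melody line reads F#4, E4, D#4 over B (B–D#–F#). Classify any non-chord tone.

E4 is a passing tone.

The harmony at that moment is B major triad (B, D#, F#); E4 is not a chord tone.
It is approached by step down from F#4 and left by step down to D#4.
Step in, step out in the same direction — a passing tone.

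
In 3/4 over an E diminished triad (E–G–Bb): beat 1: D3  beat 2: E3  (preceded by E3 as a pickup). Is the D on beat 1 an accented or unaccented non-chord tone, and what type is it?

Accented neighbor tone.

The harmony at that moment is E diminished triad (E, G, Bb); D3 is not a chord tone.
It is approached by step down from E3 and left by step up to E3.
Step away and step back to the same note — a neighbor tone (lower neighbor).
It falls on the downbeat, so it is accented.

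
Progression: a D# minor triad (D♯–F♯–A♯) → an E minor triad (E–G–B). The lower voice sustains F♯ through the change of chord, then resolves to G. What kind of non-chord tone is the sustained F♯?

The harmony at that moment is E minor triad (E, G, B); F♯ is not a chord tone.
It is held over (the same pitch as the preceding F♯) and left by step up to G.
Held over from the previous chord and resolving up by step — a retardation.

F♯ is a retardation.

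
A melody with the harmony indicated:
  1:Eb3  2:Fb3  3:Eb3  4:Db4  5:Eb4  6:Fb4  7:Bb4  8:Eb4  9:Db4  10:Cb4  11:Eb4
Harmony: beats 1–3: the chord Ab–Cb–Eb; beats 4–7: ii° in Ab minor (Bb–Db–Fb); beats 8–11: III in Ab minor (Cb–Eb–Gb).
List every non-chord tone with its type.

Fb3 (beat 2) — neighbor tone; Eb4 (beat 5) — passing tone; Db4 (beat 9) — passing tone.

The harmony at that moment is Ab minor triad (Ab, Cb, Eb); Fb3 is not a chord tone.
It is approached by step up from Eb3 and left by step down to Eb3.
Step away and step back to the same note — a neighbor tone (upper neighbor).
The harmony at that moment is Bb diminished triad (Bb, Db, Fb); Eb4 is not a chord tone.
It is approached by step up from Db4 and left by step up to Fb4.
Step in, step out in the same direction — a passing tone.
The harmony at that moment is Cb major triad (Cb, Eb, Gb); Db4 is not a chord tone.
It is approached by step down from Eb4 and left by step down to Cb4.
Step in, step out in the same direction — a passing tone.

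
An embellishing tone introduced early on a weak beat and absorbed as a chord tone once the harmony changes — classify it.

Anticipation.

Approach: ahead of the chord change (typically by step), so it is dissonant against the current harmony. Departure: none — the same pitch is restated or held and is a chord tone of the new harmony.
Dissonant first, consonant once the harmony catches up: the note simply arrives early — an anticipation. (The reverse timing, consonant first and dissonant after the change, would be a suspension or retardation.)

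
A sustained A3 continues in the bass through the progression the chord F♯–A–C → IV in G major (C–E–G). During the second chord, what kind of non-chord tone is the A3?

The harmony at that moment is C major triad (C, E, G); A3 is not a chord tone.
It is held over (the same pitch as the preceding A3) and then sustained as the same pitch into the next harmony.
Sustained through a change of harmony — a pedal tone.

Pedal tone (pedal point).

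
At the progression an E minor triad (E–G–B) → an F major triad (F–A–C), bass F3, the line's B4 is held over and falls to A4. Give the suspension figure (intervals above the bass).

At the second chord the bass is F3. The suspended B4 lies a fourth above the bass; after resolving down by step to A4, the interval above the bass becomes a third.
Suspension figures are named by those two intervals: 4–3.

4–3 suspension.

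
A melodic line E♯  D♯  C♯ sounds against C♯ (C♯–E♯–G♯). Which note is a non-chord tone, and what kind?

D♯ is a passing tone.

The harmony at that moment is C♯ major triad (C♯, E♯, G♯); D♯ is not a chord tone.
It is approached by step down from E♯ and left by step down to C♯.
Step in, step out in the same direction — a passing tone.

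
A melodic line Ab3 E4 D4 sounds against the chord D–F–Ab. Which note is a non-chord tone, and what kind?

E4 is an appoggiatura.

The harmony at that moment is D diminished triad (D, F, Ab); E4 is not a chord tone.
It is approached by leap up from Ab3 and left by step down to D4.
Leap in, step out — an appoggiatura.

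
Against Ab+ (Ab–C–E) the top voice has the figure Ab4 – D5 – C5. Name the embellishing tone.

The harmony at that moment is Ab augmented triad (Ab, C, E); D5 is not a chord tone.
It is approached by leap up from Ab4 and left by step down to C5.
Leap in, step out — an appoggiatura.

D5 is an appoggiatura.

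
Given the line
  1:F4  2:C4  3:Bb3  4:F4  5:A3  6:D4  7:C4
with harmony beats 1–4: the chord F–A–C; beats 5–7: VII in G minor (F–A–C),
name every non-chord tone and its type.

Bb3 (beat 3) — escape tone; D4 (beat 6) — appoggiatura.

The harmony at that moment is F major triad (F, A, C); Bb3 is not a chord tone.
It is approached by step down from C4 and left by leap up to F4.
Step in, leap out — an escape tone.
The harmony at that moment is F major triad (F, A, C); D4 is not a chord tone.
It is approached by leap up from A3 and left by step down to C4.
Leap in, step out — an appoggiatura.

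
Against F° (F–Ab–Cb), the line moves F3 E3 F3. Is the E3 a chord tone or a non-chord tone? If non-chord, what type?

The harmony at that moment is F diminished triad (F, Ab, Cb); E3 is not a chord tone.
It is approached by step down from F3 and left by step up to F3.
Step away and step back to the same note — a neighbor tone (lower neighbor).

Non-chord tone — a neighbor tone.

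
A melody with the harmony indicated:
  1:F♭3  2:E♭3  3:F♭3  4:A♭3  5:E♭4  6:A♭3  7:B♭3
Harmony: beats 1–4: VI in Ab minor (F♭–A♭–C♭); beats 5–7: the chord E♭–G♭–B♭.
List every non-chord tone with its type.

The harmony at that moment is F♭ major triad (F♭, A♭, C♭); E♭3 is not a chord tone.
It is approached by step down from F♭3 and left by step up to F♭3.
Step away and step back to the same note — a neighbor tone (lower neighbor).
The harmony at that moment is E♭ minor triad (E♭, G♭, B♭); A♭3 is not a chord tone.
It is approached by leap down from E♭4 and left by step up to B♭3.
Leap in, step out — an appoggiatura.

E♭3 (beat 2) — neighbor tone; A♭3 (beat 6) — appoggiatura.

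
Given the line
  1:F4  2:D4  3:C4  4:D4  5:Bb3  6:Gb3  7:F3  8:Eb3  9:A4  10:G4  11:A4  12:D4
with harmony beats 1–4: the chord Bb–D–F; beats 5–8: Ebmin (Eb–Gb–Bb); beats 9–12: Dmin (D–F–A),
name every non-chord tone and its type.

C4 (beat 3) — neighbor tone; F3 (beat 7) — passing tone; G4 (beat 10) — neighbor tone.

The harmony at that moment is Bb major triad (Bb, D, F); C4 is not a chord tone.
It is approached by step down from D4 and left by step up to D4.
Step away and step back to the same note — a neighbor tone (lower neighbor).
The harmony at that moment is Eb minor triad (Eb, Gb, Bb); F3 is not a chord tone.
It is approached by step down from Gb3 and left by step down to Eb3.
Step in, step out in the same direction — a passing tone.
The harmony at that moment is D minor triad (D, F, A); G4 is not a chord tone.
It is approached by step down from A4 and left by step up to A4.
Step away and step back to the same note — a neighbor tone (lower neighbor).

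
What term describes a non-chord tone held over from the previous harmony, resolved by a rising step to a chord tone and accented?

Approach: by preparation — the pitch is first a chord tone, then held (tied or repeated) while the harmony changes under it. Departure: up by step. Metric position: strong.
A prepared dissonance that resolves upward by step — a retardation. (The same figure resolving downward would be a suspension.)

Retardation.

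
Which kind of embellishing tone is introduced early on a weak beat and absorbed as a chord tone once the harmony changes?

Anticipation.

Approach: ahead of the chord change (typically by step), so it is dissonant against the current harmony. Departure: none — the same pitch is restated or held and is a chord tone of the new harmony.
Dissonant first, consonant once the harmony catches up: the note simply arrives early — an anticipation. (The reverse timing, consonant first and dissonant after the change, would be a suspension or retardation.)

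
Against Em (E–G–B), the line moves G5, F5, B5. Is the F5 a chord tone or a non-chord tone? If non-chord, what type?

The harmony at that moment is E minor triad (E, G, B); F5 is not a chord tone.
It is approached by step down from G5 and left by leap up to B5.
Step in, leap out — an escape tone.

Non-chord tone — an escape tone.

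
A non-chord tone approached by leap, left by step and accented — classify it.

Appoggiatura.

Approach: by leap. Departure: by step. Metric position: strong.
Leap in, step out, in a metrically strong position — an appoggiatura. (It is the mirror image of the escape tone, which steps in and leaps out from a weak position.)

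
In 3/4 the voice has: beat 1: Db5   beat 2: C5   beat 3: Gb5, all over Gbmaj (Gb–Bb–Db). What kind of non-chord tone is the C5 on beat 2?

Escape tone.

The harmony at that moment is Gb major triad (Gb, Bb, Db); C5 is not a chord tone.
It is approached by step down from Db5 and left by leap up to Gb5.
Step in, leap out, on a weak beat — an escape tone.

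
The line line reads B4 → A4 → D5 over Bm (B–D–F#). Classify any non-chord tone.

The harmony at that moment is B minor triad (B, D, F#); A4 is not a chord tone.
It is approached by step down from B4 and left by leap up to D5.
Step in, leap out — an escape tone.

A4 is an escape tone.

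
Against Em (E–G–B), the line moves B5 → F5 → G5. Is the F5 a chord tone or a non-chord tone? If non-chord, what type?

Non-chord tone — an appoggiatura.

The harmony at that moment is E minor triad (E, G, B); F5 is not a chord tone.
It is approached by leap down from B5 and left by step up to G5.
Leap in, step out — an appoggiatura.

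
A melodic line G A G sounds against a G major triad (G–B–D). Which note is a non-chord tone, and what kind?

A is a neighbor tone.

The harmony at that moment is G major triad (G, B, D); A is not a chord tone.
It is approached by step up from G and left by step down to G.
Step away and step back to the same note — a neighbor tone (upper neighbor).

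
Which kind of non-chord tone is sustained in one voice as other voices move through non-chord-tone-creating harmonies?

Approach: none. Departure: none — a single pitch is sustained while the chords change around it, passing through harmonies that do not contain it.
No melodic motion at all; the dissonance is created entirely by the moving harmonies against the stationary note — a pedal tone (pedal point).

Pedal tone.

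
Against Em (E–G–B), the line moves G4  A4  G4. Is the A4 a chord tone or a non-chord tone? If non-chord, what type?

Non-chord tone — a neighbor tone.

The harmony at that moment is E minor triad (E, G, B); A4 is not a chord tone.
It is approached by step up from G4 and left by step down to G4.
Step away and step back to the same note — a neighbor tone (upper neighbor).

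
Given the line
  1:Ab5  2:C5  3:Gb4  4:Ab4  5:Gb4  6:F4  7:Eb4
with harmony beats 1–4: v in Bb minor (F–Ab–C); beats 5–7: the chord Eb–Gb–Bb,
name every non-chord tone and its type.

The harmony at that moment is F minor triad (F, Ab, C); Gb4 is not a chord tone.
It is approached by leap down from C5 and left by step up to Ab4.
Leap in, step out — an appoggiatura.
The harmony at that moment is Eb minor triad (Eb, Gb, Bb); F4 is not a chord tone.
It is approached by step down from Gb4 and left by step down to Eb4.
Step in, step out in the same direction — a passing tone.

Gb4 (beat 3) — appoggiatura; F4 (beat 6) — passing tone.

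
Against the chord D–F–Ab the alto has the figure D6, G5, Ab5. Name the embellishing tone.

The harmony at that moment is D diminished triad (D, F, Ab); G5 is not a chord tone.
It is approached by leap down from D6 and left by step up to Ab5.
Leap in, step out — an appoggiatura.

G5 is an appoggiatura.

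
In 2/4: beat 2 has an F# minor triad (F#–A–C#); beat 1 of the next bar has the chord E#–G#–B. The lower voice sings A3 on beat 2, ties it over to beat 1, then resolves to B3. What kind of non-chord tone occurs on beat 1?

Retardation.

The harmony at that moment is E# diminished triad (E#, G#, B); A3 is not a chord tone.
It is held over (the same pitch as the preceding A3) and left by step up to B3.
Held over from the previous chord and resolving up by step — a retardation.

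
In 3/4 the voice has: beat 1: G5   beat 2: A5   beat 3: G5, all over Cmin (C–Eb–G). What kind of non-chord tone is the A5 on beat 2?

The harmony at that moment is C minor triad (C, Eb, G); A5 is not a chord tone.
It is approached by step up from G5 and left by step down to G5.
Step away and step back to the same note — a neighbor tone (upper neighbor).

Upper neighbor tone.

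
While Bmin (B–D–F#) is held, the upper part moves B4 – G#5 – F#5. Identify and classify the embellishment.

The harmony at that moment is B minor triad (B, D, F#); G#5 is not a chord tone.
It is approached by leap up from B4 and left by step down to F#5.
Leap in, step out — an appoggiatura.

G#5 is an appoggiatura.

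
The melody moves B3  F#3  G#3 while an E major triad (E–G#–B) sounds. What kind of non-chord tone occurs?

The harmony at that moment is E major triad (E, G#, B); F#3 is not a chord tone.
It is approached by leap down from B3 and left by step up to G#3.
Leap in, step out — an appoggiatura.

F#3 is an appoggiatura.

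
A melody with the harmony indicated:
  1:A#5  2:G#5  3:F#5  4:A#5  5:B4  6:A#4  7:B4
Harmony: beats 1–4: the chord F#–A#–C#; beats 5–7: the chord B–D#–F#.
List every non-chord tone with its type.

G#5 (beat 2) — passing tone; A#4 (beat 6) — neighbor tone.

The harmony at that moment is F# major triad (F#, A#, C#); G#5 is not a chord tone.
It is approached by step down from A#5 and left by step down to F#5.
Step in, step out in the same direction — a passing tone.
The harmony at that moment is B major triad (B, D#, F#); A#4 is not a chord tone.
It is approached by step down from B4 and left by step up to B4.
Step away and step back to the same note — a neighbor tone (lower neighbor).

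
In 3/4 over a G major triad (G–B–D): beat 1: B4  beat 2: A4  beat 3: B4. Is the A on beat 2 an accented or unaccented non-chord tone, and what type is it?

The harmony at that moment is G major triad (G, B, D); A4 is not a chord tone.
It is approached by step down from B4 and left by step up to B4.
Step away and step back to the same note — a neighbor tone (lower neighbor).
It falls on a weak beat, so it is unaccented.

Unaccented neighbor tone.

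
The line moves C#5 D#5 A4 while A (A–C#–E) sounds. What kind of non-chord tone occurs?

D#5 is an escape tone.

The harmony at that moment is A major triad (A, C#, E); D#5 is not a chord tone.
It is approached by step up from C#5 and left by leap down to A4.
Step in, leap out — an escape tone.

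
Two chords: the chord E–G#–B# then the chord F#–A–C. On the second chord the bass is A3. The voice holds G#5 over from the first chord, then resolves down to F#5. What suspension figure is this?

7–6 suspension.

At the second chord the bass is A3. The suspended G#5 lies a seventh above the bass; after resolving down by step to F#5, the interval above the bass becomes a sixth.
Suspension figures are named by those two intervals: 7–6.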